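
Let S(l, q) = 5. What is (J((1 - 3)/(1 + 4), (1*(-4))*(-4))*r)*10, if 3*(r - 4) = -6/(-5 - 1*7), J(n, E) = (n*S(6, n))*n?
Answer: 100/3 ≈ 33.333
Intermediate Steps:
J(n, E) = 5*n² (J(n, E) = (n*5)*n = (5*n)*n = 5*n²)
r = 25/6 (r = 4 + (-6/(-5 - 1*7))/3 = 4 + (-6/(-5 - 7))/3 = 4 + (-6/(-12))/3 = 4 + (-6*(-1/12))/3 = 4 + (⅓)*(½) = 4 + ⅙ = 25/6 ≈ 4.1667)
(J((1 - 3)/(1 + 4), (1*(-4))*(-4))*r)*10 = ((5*((1 - 3)/(1 + 4))²)*(25/6))*10 = ((5*(-2/5)²)*(25/6))*10 = ((5*(-2*⅕)²)*(25/6))*10 = ((5*(-⅖)²)*(25/6))*10 = ((5*(4/25))*(25/6))*10 = ((⅘)*(25/6))*10 = (10/3)*10 = 100/3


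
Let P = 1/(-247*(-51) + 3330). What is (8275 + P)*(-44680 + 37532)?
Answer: -942077279048/15927 ≈ -5.9150e+7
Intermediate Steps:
P = 1/15927 (P = 1/(12597 + 3330) = 1/15927 ≈ 6.2787e-5)
(8275 + P)*(-44680 + 37532) = (8275 + 1/15927)*(-44680 + 37532) = (131795926/15927)*(-7148) = -942077279048/15927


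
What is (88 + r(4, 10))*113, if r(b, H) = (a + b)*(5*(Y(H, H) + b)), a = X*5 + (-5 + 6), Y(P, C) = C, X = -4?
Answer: -108706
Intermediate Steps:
a = -19 (a = -4*5 + (-5 + 6) = -20 + 1 = -19)
r(b, H) = (-19 + b)*(5*H + 5*b) (r(b, H) = (-19 + b)*(5*(H + b)) = (-19 + b)*(5*H + 5*b))
(88 + r(4, 10))*113 = (88 + (-95*10 - 95*4 + 5*4² + 5*10*4))*113 = (88 + (-950 - 380 + 5*16 + 200))*113 = (88 + (-950 - 380 + 80 + 200))*113 = (88 - 1050)*113 = -962*113 = -108706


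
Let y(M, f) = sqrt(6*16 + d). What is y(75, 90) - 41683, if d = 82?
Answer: -41683 + sqrt(178) ≈ -41670.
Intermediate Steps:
y(M, f) = sqrt(178) (y(M, f) = sqrt(6*16 + 82) = sqrt(96 + 82) = sqrt(178))
y(75, 90) - 41683 = sqrt(178) - 41683 = -41683 + sqrt(178)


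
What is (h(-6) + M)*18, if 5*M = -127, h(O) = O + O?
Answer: -3366/5 ≈ -673.20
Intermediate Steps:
h(O) = 2*O
M = -127/5 (M = (⅕)*(-127) = -127/5 ≈ -25.400)
(h(-6) + M)*18 = (2*(-6) - 127/5)*18 = (-12 - 127/5)*18 = -187/5*18 = -3366/5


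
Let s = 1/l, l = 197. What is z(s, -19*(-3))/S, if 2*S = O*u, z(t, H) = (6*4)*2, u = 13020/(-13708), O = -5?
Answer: 109664/5425 ≈ 20.215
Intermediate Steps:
u = -3255/3427 (u = 13020*(-1/13708) = -3255/3427 ≈ -0.94981)
s = 1/197 ≈ 0.0050761
z(t, H) = 48 (z(t, H) = 24*2 = 48)
S = 16275/6854 (S = (-5*(-3255/3427))/2 = (1/2)*(16275/3427) = 16275/6854 ≈ 2.3745)
z(s, -19*(-3))/S = 48/(16275/6854) = 48*(6854/16275) = 109664/5425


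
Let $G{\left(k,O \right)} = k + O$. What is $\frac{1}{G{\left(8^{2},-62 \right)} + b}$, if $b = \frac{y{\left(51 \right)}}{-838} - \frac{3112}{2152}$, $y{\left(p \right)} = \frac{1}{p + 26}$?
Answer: $\frac{17357494}{9614105} \approx 1.8054$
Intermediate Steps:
$G{\left(k,O \right)} = O + k$
$y{\left(p \right)} = \frac{1}{26 + p}$
$b = - \frac{25100883}{17357494}$ ($b = \frac{1}{\left(26 + 51\right) \left(-838\right)} - \frac{3112}{2152} = \frac{1}{77} \left(- \frac{1}{838}\right) - \frac{389}{269} = - \frac{1}{64526} - \frac{389}{269} = - \frac{25100883}{17357494} \approx -1.4461$)
$\frac{1}{G{\left(8^{2},-62 \right)} + b} = \frac{1}{\left(-62 + 8^{2}\right) - \frac{25100883}{17357494}} = \frac{1}{\left(-62 + 64\right) - \frac{25100883}{17357494}} = \frac{1}{2 - \frac{25100883}{17357494}} = \frac{1}{\frac{9614105}{17357494}} = \frac{17357494}{9614105}$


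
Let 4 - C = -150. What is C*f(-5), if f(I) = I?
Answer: -770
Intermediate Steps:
C = 154 (C = 4 - 1*(-150) = 4 + 150 = 154)
C*f(-5) = 154*(-5) = -770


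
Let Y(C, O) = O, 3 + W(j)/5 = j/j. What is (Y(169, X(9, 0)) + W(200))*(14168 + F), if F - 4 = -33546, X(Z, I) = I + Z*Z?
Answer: -1375554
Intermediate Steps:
W(j) = -10 (W(j) = -15 + 5*(j/j) = -15 + 5*1 = -15 + 5 = -10)
X(Z, I) = I + Z**2
F = -33542 (F = 4 - 33546 = -33542)
(Y(169, X(9, 0)) + W(200))*(14168 + F) = ((0 + 9**2) - 10)*(14168 - 33542) = ((0 + 81) - 10)*(-19374) = (81 - 10)*(-19374) = 71*(-19374) = -1375554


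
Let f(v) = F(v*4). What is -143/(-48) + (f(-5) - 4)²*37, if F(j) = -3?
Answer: 87167/48 ≈ 1816.0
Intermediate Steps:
f(v) = -3
-143/(-48) + (f(-5) - 4)²*37 = -143/(-48) + (-3 - 4)²*37 = -143*(-1/48) + (-7)²*37 = 143/48 + 49*37 = 143/48 + 1813 = 87167/48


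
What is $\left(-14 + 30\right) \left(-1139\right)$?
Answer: $-18224$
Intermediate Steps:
$\left(-14 + 30\right) \left(-1139\right) = 16 \left(-1139\right) = -18224$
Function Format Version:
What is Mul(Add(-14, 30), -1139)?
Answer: -18224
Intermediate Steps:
Mul(Add(-14, 30), -1139) = Mul(16, -1139) = -18224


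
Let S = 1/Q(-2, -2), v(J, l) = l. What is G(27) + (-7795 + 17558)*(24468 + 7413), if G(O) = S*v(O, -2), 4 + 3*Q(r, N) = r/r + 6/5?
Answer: 933762619/3 ≈ 3.1125e+8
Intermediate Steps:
Q(r, N) = -⅗ (Q(r, N) = -4/3 + (r/r + 6/5)/3 = -4/3 + (1 + 6*(⅕))/3 = -4/3 + (1 + 6/5)/3 = -4/3 + (⅓)*(11/5) = -4/3 + 11/15 = -⅗)
S = -5/3 (S = 1/(-⅗) = -5/3 ≈ -1.6667)
G(O) = 10/3 (G(O) = -5/3*(-2) = 10/3)
G(27) + (-7795 + 17558)*(24468 + 7413) = 10/3 + (-7795 + 17558)*(24468 + 7413) = 10/3 + 9763*31881 = 10/3 + 311254203 = 933762619/3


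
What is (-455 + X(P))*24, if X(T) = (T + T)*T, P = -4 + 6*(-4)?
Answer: 26712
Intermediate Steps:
P = -28 (P = -4 - 24 = -28)
X(T) = 2*T² (X(T) = (2*T)*T = 2*T²)
(-455 + X(P))*24 = (-455 + 2*(-28)²)*24 = (-455 + 2*784)*24 = (-455 + 1568)*24 = 1113*24 = 26712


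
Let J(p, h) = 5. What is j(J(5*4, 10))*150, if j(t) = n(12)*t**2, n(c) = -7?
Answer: -26250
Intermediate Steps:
j(t) = -7*t**2
j(J(5*4, 10))*150 = -7*5**2*150 = -7*25*150 = -175*150 = -26250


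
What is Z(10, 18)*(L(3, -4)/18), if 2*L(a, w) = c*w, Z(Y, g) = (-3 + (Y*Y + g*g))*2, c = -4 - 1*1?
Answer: 4210/9 ≈ 467.78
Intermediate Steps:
c = -5 (c = -4 - 1 = -5)
Z(Y, g) = -6 + 2*Y² + 2*g² (Z(Y, g) = (-3 + (Y² + g²))*2 = (-3 + Y² + g²)*2 = -6 + 2*Y² + 2*g²)
L(a, w) = -5*w/2 (L(a, w) = (-5*w)/2 = -5*w/2)
Z(10, 18)*(L(3, -4)/18) = (-6 + 2*10² + 2*18²)*(-5/2*(-4)/18) = (-6 + 2*100 + 2*324)*(10*(1/18)) = (-6 + 200 + 648)*(5/9) = 842*(5/9) = 4210/9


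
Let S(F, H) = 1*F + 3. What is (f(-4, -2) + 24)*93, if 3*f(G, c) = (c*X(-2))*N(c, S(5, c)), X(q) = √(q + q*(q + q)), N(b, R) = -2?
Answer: 2232 + 124*√6 ≈ 2535.7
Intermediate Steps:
S(F, H) = 3 + F (S(F, H) = F + 3 = 3 + F)
X(q) = √(q + 2*q²) (X(q) = √(q + q*(2*q)) = √(q + 2*q²))
f(G, c) = -2*c*√6/3 (f(G, c) = ((c*√(-2*(1 + 2*(-2))))*(-2))/3 = ((c*√(-2*(1 - 4)))*(-2))/3 = ((c*√(-2*(-3)))*(-2))/3 = ((c*√6)*(-2))/3 = (-2*c*√6)/3 = -2*c*√6/3)
(f(-4, -2) + 24)*93 = (-⅔*(-2)*√6 + 24)*93 = (4*√6/3 + 24)*93 = (24 + 4*√6/3)*93 = 2232 + 124*√6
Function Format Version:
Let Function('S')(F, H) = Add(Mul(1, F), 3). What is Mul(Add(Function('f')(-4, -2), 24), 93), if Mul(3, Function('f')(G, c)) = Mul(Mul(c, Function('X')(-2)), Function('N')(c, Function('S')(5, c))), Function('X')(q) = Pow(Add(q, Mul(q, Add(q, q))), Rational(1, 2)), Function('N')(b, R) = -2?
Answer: Add(2232, Mul(124, Pow(6, Rational(1, 2)))) ≈ 2535.7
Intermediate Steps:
Function('S')(F, H) = Add(3, F) (Function('S')(F, H) = Add(F, 3) = Add(3, F))
Function('X')(q) = Pow(Add(q, Mul(2, Pow(q, 2))), Rational(1, 2)) (Function('X')(q) = Pow(Add(q, Mul(q, Mul(2, q))), Rational(1, 2)) = Pow(Add(q, Mul(2, Pow(q, 2))), Rational(1, 2)))
Function('f')(G, c) = Mul(Rational(-2, 3), c, Pow(6, Rational(1, 2))) (Function('f')(G, c) = Mul(Rational(1, 3), Mul(Mul(c, Pow(Mul(-2, Add(1, Mul(2, -2))), Rational(1, 2))), -2)) = Mul(Rational(1, 3), Mul(Mul(c, Pow(Mul(-2, Add(1, -4)), Rational(1, 2))), -2)) = Mul(Rational(1, 3), Mul(Mul(c, Pow(Mul(-2, -3), Rational(1, 2))), -2)) = Mul(Rational(1, 3), Mul(Mul(c, Pow(6, Rational(1, 2))), -2)) = Mul(Rational(1, 3), Mul(-2, c, Pow(6, Rational(1, 2)))) = Mul(Rational(-2, 3), c, Pow(6, Rational(1, 2))))
Mul(Add(Function('f')(-4, -2), 24), 93) = Mul(Add(Mul(Rational(-2, 3), -2, Pow(6, Rational(1, 2))), 24), 93) = Mul(Add(Mul(Rational(4, 3), Pow(6, Rational(1, 2))), 24), 93) = Mul(Add(24, Mul(Rational(4, 3), Pow(6, Rational(1, 2)))), 93) = Add(2232, Mul(124, Pow(6, Rational(1, 2))))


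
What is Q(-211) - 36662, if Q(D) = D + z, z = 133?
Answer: -36740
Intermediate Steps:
Q(D) = 133 + D (Q(D) = D + 133 = 133 + D)
Q(-211) - 36662 = (133 - 211) - 36662 = -78 - 36662 = -36740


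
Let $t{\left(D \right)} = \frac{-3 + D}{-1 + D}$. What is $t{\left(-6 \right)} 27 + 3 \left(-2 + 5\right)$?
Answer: $\frac{306}{7} \approx 43.714$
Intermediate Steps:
$t{\left(D \right)} = \frac{-3 + D}{-1 + D}$
$t{\left(-6 \right)} 27 + 3 \left(-2 + 5\right) = \frac{-3 - 6}{-1 - 6} \cdot 27 + 3 \left(-2 + 5\right) = \frac{1}{-7} \left(-9\right) 27 + 3 \cdot 3 = \left(- \frac{1}{7}\right) \left(-9\right) 27 + 9 = \frac{9}{7} \cdot 27 + 9 = \frac{243}{7} + 9 = \frac{306}{7}$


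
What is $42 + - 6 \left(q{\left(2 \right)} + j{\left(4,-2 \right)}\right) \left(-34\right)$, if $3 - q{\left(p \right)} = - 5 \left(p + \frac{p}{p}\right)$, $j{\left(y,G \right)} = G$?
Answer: $3306$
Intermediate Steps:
$q{\left(p \right)} = 8 + 5 p$ ($q{\left(p \right)} = 3 - - 5 \left(p + \frac{p}{p}\right) = 3 - - 5 \left(p + 1\right) = 3 - - 5 \left(1 + p\right) = 3 - \left(-5 - 5 p\right) = 3 + \left(5 + 5 p\right) = 8 + 5 p$)
$42 + - 6 \left(q{\left(2 \right)} + j{\left(4,-2 \right)}\right) \left(-34\right) = 42 + - 6 \left(\left(8 + 5 \cdot 2\right) - 2\right) \left(-34\right) = 42 + - 6 \left(\left(8 + 10\right) - 2\right) \left(-34\right) = 42 + - 6 \left(18 - 2\right) \left(-34\right) = 42 + \left(-6\right) 16 \left(-34\right) = 42 - -3264 = 42 + 3264 = 3306$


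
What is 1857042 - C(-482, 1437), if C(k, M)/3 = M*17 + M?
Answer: 1779444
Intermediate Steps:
C(k, M) = 54*M (C(k, M) = 3*(M*17 + M) = 3*(17*M + M) = 3*(18*M) = 54*M)
1857042 - C(-482, 1437) = 1857042 - 54*1437 = 1857042 - 1*77598 = 1857042 - 77598 = 1779444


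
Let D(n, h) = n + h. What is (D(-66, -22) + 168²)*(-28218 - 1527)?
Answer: -836905320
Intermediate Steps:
D(n, h) = h + n
(D(-66, -22) + 168²)*(-28218 - 1527) = ((-22 - 66) + 168²)*(-28218 - 1527) = (-88 + 28224)*(-29745) = 28136*(-29745) = -836905320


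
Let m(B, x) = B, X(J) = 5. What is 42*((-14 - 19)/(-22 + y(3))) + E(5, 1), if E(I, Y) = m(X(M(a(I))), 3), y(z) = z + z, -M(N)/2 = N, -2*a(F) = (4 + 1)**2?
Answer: 733/8 ≈ 91.625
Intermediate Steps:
a(F) = -25/2 (a(F) = -(4 + 1)**2/2 = -1/2*5**2 = -1/2*25 = -25/2)
M(N) = -2*N
y(z) = 2*z
E(I, Y) = 5
42*((-14 - 19)/(-22 + y(3))) + E(5, 1) = 42*((-14 - 19)/(-22 + 2*3)) + 5 = 42*(-33/(-22 + 6)) + 5 = 42*(-33/(-16)) + 5 = 42*(-33*(-1/16)) + 5 = 42*(33/16) + 5 = 693/8 + 5 = 733/8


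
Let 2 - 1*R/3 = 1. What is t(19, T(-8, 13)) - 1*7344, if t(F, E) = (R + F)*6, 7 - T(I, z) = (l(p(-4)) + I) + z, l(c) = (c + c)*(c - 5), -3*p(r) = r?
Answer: -7212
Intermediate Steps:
p(r) = -r/3
l(c) = 2*c*(-5 + c) (l(c) = (2*c)*(-5 + c) = 2*c*(-5 + c))
R = 3 (R = 6 - 3*1 = 6 - 3 = 3)
T(I, z) = 151/9 - I - z (T(I, z) = 7 - ((2*(-⅓*(-4))*(-5 - ⅓*(-4)) + I) + z) = 7 - ((2*(4/3)*(-5 + 4/3) + I) + z) = 7 - ((2*(4/3)*(-11/3) + I) + z) = 7 - ((-88/9 + I) + z) = 7 - (-88/9 + I + z) = 7 + (88/9 - I - z) = 151/9 - I - z)
t(F, E) = 18 + 6*F (t(F, E) = (3 + F)*6 = 18 + 6*F)
t(19, T(-8, 13)) - 1*7344 = (18 + 6*19) - 1*7344 = (18 + 114) - 7344 = 132 - 7344 = -7212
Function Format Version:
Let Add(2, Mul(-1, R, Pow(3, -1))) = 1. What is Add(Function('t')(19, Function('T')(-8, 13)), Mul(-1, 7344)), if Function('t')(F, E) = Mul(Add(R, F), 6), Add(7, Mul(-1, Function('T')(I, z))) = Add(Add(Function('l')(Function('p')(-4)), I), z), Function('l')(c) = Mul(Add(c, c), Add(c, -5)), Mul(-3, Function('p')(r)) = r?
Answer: -7212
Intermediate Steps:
Function('p')(r) = Mul(Rational(-1, 3), r)
Function('l')(c) = Mul(2, c, Add(-5, c)) (Function('l')(c) = Mul(Mul(2, c), Add(-5, c)) = Mul(2, c, Add(-5, c)))
R = 3 (R = Add(6, Mul(-3, 1)) = Add(6, -3) = 3)
Function('T')(I, z) = Add(Rational(151, 9), Mul(-1, I), Mul(-1, z)) (Function('T')(I, z) = Add(7, Mul(-1, Add(Add(Mul(2, Mul(Rational(-1, 3), -4), Add(-5, Mul(Rational(-1, 3), -4))), I), z))) = Add(7, Mul(-1, Add(Add(Mul(2, Rational(4, 3), Add(-5, Rational(4, 3))), I), z))) = Add(7, Mul(-1, Add(Add(Mul(2, Rational(4, 3), Rational(-11, 3)), I), z))) = Add(7, Mul(-1, Add(Add(Rational(-88, 9), I), z))) = Add(7, Mul(-1, Add(Rational(-88, 9), I, z))) = Add(7, Add(Rational(88, 9), Mul(-1, I), Mul(-1, z))) = Add(Rational(151, 9), Mul(-1, I), Mul(-1, z)))
Function('t')(F, E) = Add(18, Mul(6, F)) (Function('t')(F, E) = Mul(Add(3, F), 6) = Add(18, Mul(6, F)))
Add(Function('t')(19, Function('T')(-8, 13)), Mul(-1, 7344)) = Add(Add(18, Mul(6, 19)), Mul(-1, 7344)) = Add(Add(18, 114), -7344) = Add(132, -7344) = -7212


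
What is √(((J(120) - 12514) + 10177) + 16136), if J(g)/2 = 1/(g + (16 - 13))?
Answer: √208765317/123 ≈ 117.47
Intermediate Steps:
J(g) = 2/(3 + g) (J(g) = 2/(g + (16 - 13)) = 2/(g + 3) = 2/(3 + g))
√(((J(120) - 12514) + 10177) + 16136) = √(((2/(3 + 120) - 12514) + 10177) + 16136) = √(((2/123 - 12514) + 10177) + 16136) = √((-1539220/123 + 10177) + 16136) = √(-287449/123 + 16136) = √(1697279/123) = √208765317/123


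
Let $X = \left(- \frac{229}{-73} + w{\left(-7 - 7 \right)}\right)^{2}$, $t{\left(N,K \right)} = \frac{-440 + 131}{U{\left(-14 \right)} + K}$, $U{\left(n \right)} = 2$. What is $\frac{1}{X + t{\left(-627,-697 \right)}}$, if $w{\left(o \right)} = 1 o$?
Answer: $\frac{3703655}{438696716} \approx 0.0084424$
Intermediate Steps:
$w{\left(o \right)} = o$
$t{\left(N,K \right)} = - \frac{309}{2 + K}$ ($t{\left(N,K \right)} = \frac{-440 + 131}{2 + K} = - \frac{309}{2 + K}$)
$X = \frac{628849}{5329}$ ($X = \left(- \frac{229}{-73} - 14\right)^{2} = \left(\left(-229\right) \left(- \frac{1}{73}\right) - 14\right)^{2} = \left(\frac{229}{73} - 14\right)^{2} = \left(- \frac{793}{73}\right)^{2} = \frac{628849}{5329} \approx 118.01$)
$\frac{1}{X + t{\left(-627,-697 \right)}} = \frac{1}{\frac{628849}{5329} - \frac{309}{2 - 697}} = \frac{1}{\frac{628849}{5329} - \frac{309}{-695}} = \frac{1}{\frac{628849}{5329} - - \frac{309}{695}} = \frac{1}{\frac{628849}{5329} + \frac{309}{695}} = \frac{1}{\frac{438696716}{3703655}} = \frac{3703655}{438696716}$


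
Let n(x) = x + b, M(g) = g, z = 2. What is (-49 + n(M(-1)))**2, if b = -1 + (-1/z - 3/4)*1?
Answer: 43681/16 ≈ 2730.1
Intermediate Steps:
b = -9/4 (b = -1 + (-1/2 - 3/4)*1 = -1 - 5/4*1 = -1 - 5/4 = -9/4 ≈ -2.2500)
n(x) = -9/4 + x (n(x) = x - 9/4 = -9/4 + x)
(-49 + n(M(-1)))**2 = (-49 + (-9/4 - 1))**2 = (-49 - 13/4)**2 = (-209/4)**2 = 43681/16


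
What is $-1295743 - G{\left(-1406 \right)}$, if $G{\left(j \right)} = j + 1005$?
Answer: $-1295342$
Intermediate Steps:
$G{\left(j \right)} = 1005 + j$
$-1295743 - G{\left(-1406 \right)} = -1295743 - \left(1005 - 1406\right) = -1295743 - -401 = -1295743 + 401 = -1295342$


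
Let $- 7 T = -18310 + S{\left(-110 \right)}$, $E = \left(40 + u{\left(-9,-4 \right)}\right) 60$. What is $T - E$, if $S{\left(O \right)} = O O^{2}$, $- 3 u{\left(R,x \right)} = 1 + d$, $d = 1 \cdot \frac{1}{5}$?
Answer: $\frac{1332678}{7} \approx 1.9038 \cdot 10^{5}$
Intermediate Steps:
$d = \frac{1}{5}$ ($d = 1 \cdot \frac{1}{5} = \frac{1}{5} \approx 0.2$)
$u{\left(R,x \right)} = - \frac{2}{5}$ ($u{\left(R,x \right)} = - \frac{1 + \frac{1}{5}}{3} = \left(- \frac{1}{3}\right) \frac{6}{5} = - \frac{2}{5}$)
$S{\left(O \right)} = O^{3}$
$E = 2376$ ($E = \left(40 - \frac{2}{5}\right) 60 = \frac{198}{5} \cdot 60 = 2376$)
$T = \frac{1349310}{7}$ ($T = - \frac{-18310 + \left(-110\right)^{3}}{7} = - \frac{-18310 - 1331000}{7} = \left(- \frac{1}{7}\right) \left(-1349310\right) = \frac{1349310}{7} \approx 1.9276 \cdot 10^{5}$)
$T - E = \frac{1349310}{7} - 2376 = \frac{1332678}{7}$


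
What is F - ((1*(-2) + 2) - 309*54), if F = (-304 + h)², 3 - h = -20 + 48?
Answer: 124927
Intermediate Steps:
h = -25 (h = 3 - (-20 + 48) = 3 - 1*28 = 3 - 28 = -25)
F = 108241 (F = (-304 - 25)² = (-329)² = 108241)
F - ((1*(-2) + 2) - 309*54) = 108241 - ((1*(-2) + 2) - 309*54) = 108241 - ((-2 + 2) - 16686) = 108241 - (0 - 16686) = 108241 - 1*(-16686) = 108241 + 16686 = 124927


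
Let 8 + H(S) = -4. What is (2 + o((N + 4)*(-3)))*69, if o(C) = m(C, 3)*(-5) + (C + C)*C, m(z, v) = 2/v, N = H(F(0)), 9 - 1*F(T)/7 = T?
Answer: 79396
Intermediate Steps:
F(T) = 63 - 7*T
H(S) = -12 (H(S) = -8 - 4 = -12)
N = -12
o(C) = -10/3 + 2*C² (o(C) = (2/3)*(-5) + (C + C)*C = (2*(⅓))*(-5) + (2*C)*C = (⅔)*(-5) + 2*C² = -10/3 + 2*C²)
(2 + o((N + 4)*(-3)))*69 = (2 + (-10/3 + 2*((-12 + 4)*(-3))²))*69 = (2 + (-10/3 + 2*(-8*(-3))²))*69 = (2 + (-10/3 + 2*24²))*69 = (2 + (-10/3 + 2*576))*69 = (2 + (-10/3 + 1152))*69 = (2 + 3446/3)*69 = (3452/3)*69 = 79396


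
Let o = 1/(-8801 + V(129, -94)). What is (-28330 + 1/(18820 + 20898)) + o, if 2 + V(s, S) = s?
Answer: -2440019931151/86128483 ≈ -28330.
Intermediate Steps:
V(s, S) = -2 + s
o = -1/8674 (o = 1/(-8801 + (-2 + 129)) = 1/(-8801 + 127) = 1/(-8674) = -1/8674 ≈ -0.00011529)
(-28330 + 1/(18820 + 20898)) + o = (-28330 + 1/(18820 + 20898)) - 1/8674 = (-28330 + 1/39718) - 1/8674 = -1125210939/39718 - 1/8674 = -2440019931151/86128483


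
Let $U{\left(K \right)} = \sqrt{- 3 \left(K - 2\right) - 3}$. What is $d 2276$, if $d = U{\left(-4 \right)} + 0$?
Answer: $2276 \sqrt{15} \approx 8814.9$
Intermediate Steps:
$U{\left(K \right)} = \sqrt{3 - 3 K}$ ($U{\left(K \right)} = \sqrt{- 3 \left(-2 + K\right) - 3} = \sqrt{\left(6 - 3 K\right) - 3} = \sqrt{3 - 3 K}$)
$d = \sqrt{15}$ ($d = \sqrt{3 - -12} + 0 = \sqrt{3 + 12} + 0 = \sqrt{15} + 0 = \sqrt{15} \approx 3.873$)
$d 2276 = \sqrt{15} \cdot 2276 = 2276 \sqrt{15}$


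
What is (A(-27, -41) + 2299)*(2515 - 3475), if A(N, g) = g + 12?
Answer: -2179200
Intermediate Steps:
A(N, g) = 12 + g
(A(-27, -41) + 2299)*(2515 - 3475) = ((12 - 41) + 2299)*(2515 - 3475) = (-29 + 2299)*(-960) = 2270*(-960) = -2179200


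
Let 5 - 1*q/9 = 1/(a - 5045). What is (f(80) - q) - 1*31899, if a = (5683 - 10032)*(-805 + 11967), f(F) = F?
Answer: -171883560969/5394287 ≈ -31864.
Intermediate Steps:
a = -48543538 (a = -4349*11162 = -48543538)
q = 242742916/5394287 (q = 45 - 9/(-48543538 - 5045) = 45 - 9/(-48548583) = 45 - 9*(-1/48548583) = 45 + 1/5394287 = 242742916/5394287 ≈ 45.000)
(f(80) - q) - 1*31899 = (80 - 1*242742916/5394287) - 1*31899 = (80 - 242742916/5394287) - 31899 = 188800044/5394287 - 31899 = -171883560969/5394287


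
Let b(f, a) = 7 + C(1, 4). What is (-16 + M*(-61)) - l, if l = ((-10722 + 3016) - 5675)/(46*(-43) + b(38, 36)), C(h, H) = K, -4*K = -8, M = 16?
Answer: -1966629/1969 ≈ -998.80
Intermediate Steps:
K = 2 (K = -1/4*(-8) = 2)
C(h, H) = 2
b(f, a) = 9 (b(f, a) = 7 + 2 = 9)
l = 13381/1969 (l = ((-10722 + 3016) - 5675)/(46*(-43) + 9) = (-7706 - 5675)/(-1978 + 9) = -13381/(-1969) = -13381*(-1/1969) = 13381/1969 ≈ 6.7958)
(-16 + M*(-61)) - l = (-16 + 16*(-61)) - 1*13381/1969 = (-16 - 976) - 13381/1969 = -992 - 13381/1969 = -1966629/1969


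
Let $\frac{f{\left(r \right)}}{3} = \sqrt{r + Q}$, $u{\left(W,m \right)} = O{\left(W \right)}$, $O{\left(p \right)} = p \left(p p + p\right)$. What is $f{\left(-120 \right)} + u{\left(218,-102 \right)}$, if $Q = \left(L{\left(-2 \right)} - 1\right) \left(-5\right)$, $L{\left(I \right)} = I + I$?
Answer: $10407756 + 3 i \sqrt{95} \approx 1.0408 \cdot 10^{7} + 29.24 i$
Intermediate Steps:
$L{\left(I \right)} = 2 I$
$O{\left(p \right)} = p \left(p + p^{2}\right)$ ($O{\left(p \right)} = p \left(p^{2} + p\right) = p \left(p + p^{2}\right)$)
$u{\left(W,m \right)} = W^{2} \left(1 + W\right)$
$Q = 25$ ($Q = \left(2 \left(-2\right) - 1\right) \left(-5\right) = \left(-4 - 1\right) \left(-5\right) = \left(-5\right) \left(-5\right) = 25$)
$f{\left(r \right)} = 3 \sqrt{25 + r}$ ($f{\left(r \right)} = 3 \sqrt{r + 25} = 3 \sqrt{25 + r}$)
$f{\left(-120 \right)} + u{\left(218,-102 \right)} = 3 \sqrt{25 - 120} + 218^{2} \left(1 + 218\right) = 3 \sqrt{-95} + 47524 \cdot 219 = 3 i \sqrt{95} + 10407756 = 10407756 + 3 i \sqrt{95}$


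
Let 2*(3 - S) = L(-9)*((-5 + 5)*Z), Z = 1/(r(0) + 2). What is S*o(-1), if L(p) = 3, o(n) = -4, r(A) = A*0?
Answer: -12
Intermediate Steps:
r(A) = 0
Z = 1/2 (Z = 1/(0 + 2) = 1/2 ≈ 0.50000)
S = 3 (S = 3 - 3*(-5 + 5)*(1/2)/2 = 3 - 3*0*(1/2)/2 = 3 - 3*0/2 = 3 - 1/2*0 = 3 + 0 = 3)
S*o(-1) = 3*(-4) = -12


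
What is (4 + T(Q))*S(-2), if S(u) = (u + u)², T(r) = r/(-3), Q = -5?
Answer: 272/3 ≈ 90.667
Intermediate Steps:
T(r) = -r/3 (T(r) = r*(-⅓) = -r/3)
S(u) = 4*u² (S(u) = (2*u)² = 4*u²)
(4 + T(Q))*S(-2) = (4 - ⅓*(-5))*(4*(-2)²) = (4 + 5/3)*(4*4) = (17/3)*16 = 272/3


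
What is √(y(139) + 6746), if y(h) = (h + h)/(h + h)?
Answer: √6747 ≈ 82.140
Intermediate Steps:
y(h) = 1 (y(h) = (2*h)/((2*h)) = (2*h)*(1/(2*h)) = 1)
√(y(139) + 6746) = √(1 + 6746) = √6747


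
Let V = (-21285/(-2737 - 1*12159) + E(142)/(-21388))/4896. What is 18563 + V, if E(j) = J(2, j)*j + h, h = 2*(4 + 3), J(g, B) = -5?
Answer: 2412949172441125/129987024384 ≈ 18563.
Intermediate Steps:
h = 14 (h = 2*7 = 14)
E(j) = 14 - 5*j (E(j) = -5*j + 14 = 14 - 5*j)
V = 38800933/129987024384 (V = (-21285/(-2737 - 1*12159) + (14 - 5*142)/(-21388))/4896 = (-21285/(-2737 - 12159) + (14 - 710)*(-1/21388))*(1/4896) = (-21285/(-14896) - 696*(-1/21388))*(1/4896) = (-21285*(-1/14896) + 174/5347)*(1/4896) = (21285/14896 + 174/5347)*(1/4896) = (116402799/79648912)*(1/4896) = 38800933/129987024384 ≈ 0.00029850)
18563 + V = 18563 + 38800933/129987024384 = 2412949172441125/129987024384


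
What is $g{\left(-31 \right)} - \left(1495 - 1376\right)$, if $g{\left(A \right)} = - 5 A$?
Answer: $36$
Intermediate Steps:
$g{\left(-31 \right)} - \left(1495 - 1376\right) = \left(-5\right) \left(-31\right) - \left(1495 - 1376\right) = 155 - 119 = 36$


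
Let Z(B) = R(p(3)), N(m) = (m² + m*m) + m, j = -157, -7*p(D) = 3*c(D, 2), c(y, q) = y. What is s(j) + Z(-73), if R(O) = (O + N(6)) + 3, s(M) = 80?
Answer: 1118/7 ≈ 159.71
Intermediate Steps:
p(D) = -3*D/7
N(m) = m + 2*m² (N(m) = (m² + m²) + m = 2*m² + m = m + 2*m²)
R(O) = 81 + O (R(O) = (O + 6*(1 + 2*6)) + 3 = (O + 6*(1 + 12)) + 3 = (O + 6*13) + 3 = (O + 78) + 3 = (78 + O) + 3 = 81 + O)
Z(B) = 558/7 (Z(B) = 81 - 3/7*3 = 81 - 9/7 = 558/7)
s(j) + Z(-73) = 80 + 558/7 = 1118/7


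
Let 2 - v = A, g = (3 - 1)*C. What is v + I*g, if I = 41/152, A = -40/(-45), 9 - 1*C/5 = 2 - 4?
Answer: 21055/684 ≈ 30.782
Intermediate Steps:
C = 55 (C = 45 - 5*(2 - 4) = 45 - 5*(-2) = 45 + 10 = 55)
g = 110 (g = (3 - 1)*55 = 2*55 = 110)
A = 8/9 (A = -40*(-1/45) = 8/9 ≈ 0.88889)
I = 41/152 (I = 41*(1/152) = 41/152 ≈ 0.26974)
v = 10/9 (v = 2 - 1*8/9 = 2 - 8/9 = 10/9 ≈ 1.1111)
v + I*g = 10/9 + (41/152)*110 = 10/9 + 2255/76 = 21055/684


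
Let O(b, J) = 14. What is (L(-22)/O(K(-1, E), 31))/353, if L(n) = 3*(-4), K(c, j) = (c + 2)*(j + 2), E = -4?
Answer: -6/2471 ≈ -0.0024282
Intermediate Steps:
K(c, j) = (2 + c)*(2 + j)
L(n) = -12
(L(-22)/O(K(-1, E), 31))/353 = -12/14/353 = -12*1/14*(1/353) = -6/7*1/353 = -6/2471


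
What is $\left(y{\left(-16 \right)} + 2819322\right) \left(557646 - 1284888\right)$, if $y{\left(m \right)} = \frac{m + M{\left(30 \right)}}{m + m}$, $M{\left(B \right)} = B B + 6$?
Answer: $- \frac{16402473148047}{8} \approx -2.0503 \cdot 10^{12}$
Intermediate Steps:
$M{\left(B \right)} = 6 + B^{2}$ ($M{\left(B \right)} = B^{2} + 6 = 6 + B^{2}$)
$y{\left(m \right)} = \frac{906 + m}{2 m}$ ($y{\left(m \right)} = \frac{m + \left(6 + 30^{2}\right)}{m + m} = \frac{m + \left(6 + 900\right)}{2 m} = \left(m + 906\right) \frac{1}{2 m} = \left(906 + m\right) \frac{1}{2 m} = \frac{906 + m}{2 m}$)
$\left(y{\left(-16 \right)} + 2819322\right) \left(557646 - 1284888\right) = \left(\frac{906 - 16}{2 \left(-16\right)} + 2819322\right) \left(557646 - 1284888\right) = \left(\frac{1}{2} \left(- \frac{1}{16}\right) 890 + 2819322\right) \left(-727242\right) = \left(- \frac{445}{16} + 2819322\right) \left(-727242\right) = \frac{45108707}{16} \left(-727242\right) = - \frac{16402473148047}{8}$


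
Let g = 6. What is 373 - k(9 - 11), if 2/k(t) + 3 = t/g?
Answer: 1868/5 ≈ 373.60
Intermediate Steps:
k(t) = 2/(-3 + t/6)
373 - k(9 - 11) = 373 - 12/(-18 + (9 - 11)) = 373 - 12/(-18 - 2) = 373 - 12/(-20) = 373 - 12*(-1)/20 = 373 - 1*(-3/5) = 373 + 3/5 = 1868/5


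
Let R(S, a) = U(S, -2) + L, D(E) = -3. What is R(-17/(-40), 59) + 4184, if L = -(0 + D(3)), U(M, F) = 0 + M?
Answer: 167497/40 ≈ 4187.4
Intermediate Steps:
U(M, F) = M
L = 3 (L = -(0 - 3) = -1*(-3) = 3)
R(S, a) = 3 + S (R(S, a) = S + 3 = 3 + S)
R(-17/(-40), 59) + 4184 = (3 - 17/(-40)) + 4184 = (3 - 17*(-1/40)) + 4184 = (3 + 17/40) + 4184 = 137/40 + 4184 = 167497/40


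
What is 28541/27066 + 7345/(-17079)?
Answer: 32072441/51362246 ≈ 0.62444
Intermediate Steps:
28541/27066 + 7345/(-17079) = 28541*(1/27066) + 7345*(-1/17079) = 28541/27066 - 7345/17079 = 32072441/51362246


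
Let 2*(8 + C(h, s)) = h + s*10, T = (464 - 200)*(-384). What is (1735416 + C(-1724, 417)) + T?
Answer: 1635255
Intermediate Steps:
T = -101376 (T = 264*(-384) = -101376)
C(h, s) = -8 + h/2 + 5*s (C(h, s) = -8 + (h + s*10)/2 = -8 + (h + 10*s)/2 = -8 + (h/2 + 5*s) = -8 + h/2 + 5*s)
(1735416 + C(-1724, 417)) + T = (1735416 + (-8 + (½)*(-1724) + 5*417)) - 101376 = (1735416 + (-8 - 862 + 2085)) - 101376 = (1735416 + 1215) - 101376 = 1736631 - 101376 = 1635255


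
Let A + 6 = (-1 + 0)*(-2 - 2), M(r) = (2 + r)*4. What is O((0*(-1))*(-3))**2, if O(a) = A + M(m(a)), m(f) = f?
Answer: 36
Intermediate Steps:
M(r) = 8 + 4*r
A = -2 (A = -6 + (-1 + 0)*(-2 - 2) = -6 - 1*(-4) = -6 + 4 = -2)
O(a) = 6 + 4*a (O(a) = -2 + (8 + 4*a) = 6 + 4*a)
O((0*(-1))*(-3))**2 = (6 + 4*((0*(-1))*(-3)))**2 = (6 + 4*(0*(-3)))**2 = (6 + 4*0)**2 = (6 + 0)**2 = 6**2 = 36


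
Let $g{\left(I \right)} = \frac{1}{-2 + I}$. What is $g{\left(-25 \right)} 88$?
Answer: $- \frac{88}{27} \approx -3.2593$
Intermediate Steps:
$g{\left(-25 \right)} 88 = \frac{1}{-2 - 25} \cdot 88 = \frac{1}{-27} \cdot 88 = \left(- \frac{1}{27}\right) 88 = - \frac{88}{27}$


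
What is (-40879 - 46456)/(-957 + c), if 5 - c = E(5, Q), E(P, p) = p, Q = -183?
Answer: 87335/769 ≈ 113.57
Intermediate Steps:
c = 188 (c = 5 - 1*(-183) = 5 + 183 = 188)
(-40879 - 46456)/(-957 + c) = (-40879 - 46456)/(-957 + 188) = -87335/(-769) = -87335*(-1/769) = 87335/769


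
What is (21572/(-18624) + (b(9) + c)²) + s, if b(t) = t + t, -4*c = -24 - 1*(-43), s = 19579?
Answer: 45985925/2328 ≈ 19753.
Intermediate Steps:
c = -19/4 (c = -(-24 - 1*(-43))/4 = -(-24 + 43)/4 = -¼*19 = -19/4 ≈ -4.7500)
b(t) = 2*t
(21572/(-18624) + (b(9) + c)²) + s = (21572/(-18624) + (2*9 - 19/4)²) + 19579 = (21572*(-1/18624) + (18 - 19/4)²) + 19579 = (-5393/4656 + (53/4)²) + 19579 = (-5393/4656 + 2809/16) + 19579 = 406013/2328 + 19579 = 45985925/2328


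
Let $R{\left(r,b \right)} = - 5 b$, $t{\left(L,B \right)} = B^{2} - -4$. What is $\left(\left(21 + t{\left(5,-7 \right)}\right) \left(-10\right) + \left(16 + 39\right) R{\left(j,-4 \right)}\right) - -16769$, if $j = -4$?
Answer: $17129$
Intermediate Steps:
$t{\left(L,B \right)} = 4 + B^{2}$ ($t{\left(L,B \right)} = B^{2} + 4 = 4 + B^{2}$)
$\left(\left(21 + t{\left(5,-7 \right)}\right) \left(-10\right) + \left(16 + 39\right) R{\left(j,-4 \right)}\right) - -16769 = \left(\left(21 + \left(4 + \left(-7\right)^{2}\right)\right) \left(-10\right) + \left(16 + 39\right) \left(\left(-5\right) \left(-4\right)\right)\right) - -16769 = \left(\left(21 + \left(4 + 49\right)\right) \left(-10\right) + 55 \cdot 20\right) + 16769 = \left(\left(21 + 53\right) \left(-10\right) + 1100\right) + 16769 = \left(74 \left(-10\right) + 1100\right) + 16769 = \left(-740 + 1100\right) + 16769 = 360 + 16769 = 17129$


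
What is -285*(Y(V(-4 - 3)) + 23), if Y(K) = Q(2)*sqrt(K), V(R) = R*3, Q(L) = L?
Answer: -6555 - 570*I*sqrt(21) ≈ -6555.0 - 2612.1*I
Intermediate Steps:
V(R) = 3*R
Y(K) = 2*sqrt(K)
-285*(Y(V(-4 - 3)) + 23) = -285*(2*sqrt(3*(-4 - 3)) + 23) = -285*(2*sqrt(3*(-7)) + 23) = -285*(2*sqrt(-21) + 23) = -285*(2*(I*sqrt(21)) + 23) = -285*(2*I*sqrt(21) + 23) = -285*(23 + 2*I*sqrt(21)) = -6555 - 570*I*sqrt(21)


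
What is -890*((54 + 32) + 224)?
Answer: -275900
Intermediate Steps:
-890*((54 + 32) + 224) = -890*(86 + 224) = -890*310 = -275900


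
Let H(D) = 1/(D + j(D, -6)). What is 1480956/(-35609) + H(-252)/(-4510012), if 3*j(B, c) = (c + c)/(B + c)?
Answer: -5049111117307797/121403875456136 ≈ -41.589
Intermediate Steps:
j(B, c) = 2*c/(3*(B + c)) (j(B, c) = ((c + c)/(B + c))/3 = ((2*c)/(B + c))/3 = (2*c/(B + c))/3 = 2*c/(3*(B + c)))
H(D) = 1/(D - 4/(-6 + D)) (H(D) = 1/(D + (2/3)*(-6)/(D - 6)) = 1/(D + (2/3)*(-6)/(-6 + D)) = 1/(D - 4/(-6 + D)))
1480956/(-35609) + H(-252)/(-4510012) = 1480956/(-35609) + ((-6 - 252)/(-4 - 252*(-6 - 252)))/(-4510012) = 1480956*(-1/35609) + (-258/(-4 - 252*(-258)))*(-1/4510012) = -1480956/35609 + (-258/(-4 + 65016))*(-1/4510012) = -1480956/35609 + (-258/65012)*(-1/4510012) = -1480956/35609 + ((1/65012)*(-258))*(-1/4510012) = -1480956/35609 - 129/32506*(-1/4510012) = -1480956/35609 + 3/3409359304 = -5049111117307797/121403875456136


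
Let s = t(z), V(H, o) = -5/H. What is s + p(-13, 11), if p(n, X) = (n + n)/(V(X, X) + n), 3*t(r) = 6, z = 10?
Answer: 291/74 ≈ 3.9324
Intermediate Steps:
t(r) = 2 (t(r) = (⅓)*6 = 2)
p(n, X) = 2*n/(n - 5/X) (p(n, X) = (n + n)/(-5/X + n) = (2*n)/(n - 5/X) = 2*n/(n - 5/X))
s = 2
s + p(-13, 11) = 2 + 2*11*(-13)/(-5 + 11*(-13)) = 2 + 2*11*(-13)/(-5 - 143) = 2 + 2*11*(-13)/(-148) = 2 + 2*11*(-13)*(-1/148) = 2 + 143/74 = 291/74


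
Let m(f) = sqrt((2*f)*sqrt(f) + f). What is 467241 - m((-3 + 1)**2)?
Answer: 467241 - 2*sqrt(5) ≈ 4.6724e+5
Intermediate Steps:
m(f) = sqrt(f + 2*f**(3/2)) (m(f) = sqrt(2*f**(3/2) + f) = sqrt(f + 2*f**(3/2)))
467241 - m((-3 + 1)**2) = 467241 - sqrt((-3 + 1)**2 + 2*((-3 + 1)**2)**(3/2)) = 467241 - sqrt((-2)**2 + 2*((-2)**2)**(3/2)) = 467241 - sqrt(4 + 2*4**(3/2)) = 467241 - sqrt(4 + 2*8) = 467241 - sqrt(4 + 16) = 467241 - sqrt(20) = 467241 - 2*sqrt(5)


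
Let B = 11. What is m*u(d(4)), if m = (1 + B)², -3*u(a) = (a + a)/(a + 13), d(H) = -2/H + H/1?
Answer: -224/11 ≈ -20.364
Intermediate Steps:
d(H) = H - 2/H (d(H) = -2/H + H*1 = -2/H + H = H - 2/H)
u(a) = -2*a/(3*(13 + a)) (u(a) = -(a + a)/(3*(a + 13)) = -2*a/(3*(13 + a)))
m = 144 (m = (1 + 11)² = 12² = 144)
m*u(d(4)) = 144*(-2*(4 - 2/4)/(39 + 3*(4 - 2/4))) = 144*(-2*(4 - 2*¼)/(39 + 3*(4 - 2*¼))) = 144*(-2*(4 - ½)/(39 + 3*(4 - ½))) = 144*(-2*7/2/(39 + 3*(7/2))) = 144*(-2*7/2/(39 + 21/2)) = 144*(-2*7/2/99/2) = 144*(-2*7/2*2/99) = 144*(-14/99) = -224/11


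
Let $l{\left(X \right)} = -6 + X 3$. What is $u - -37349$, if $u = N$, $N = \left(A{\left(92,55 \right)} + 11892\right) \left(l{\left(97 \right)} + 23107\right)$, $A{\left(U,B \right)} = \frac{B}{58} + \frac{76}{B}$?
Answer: $\frac{443839882103}{1595} \approx 2.7827 \cdot 10^{8}$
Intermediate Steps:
$A{\left(U,B \right)} = \frac{76}{B} + \frac{B}{58}$ ($A{\left(U,B \right)} = B \frac{1}{58} + \frac{76}{B} = \frac{B}{58} + \frac{76}{B} = \frac{76}{B} + \frac{B}{58}$)
$l{\left(X \right)} = -6 + 3 X$
$N = \frac{443780310448}{1595}$ ($N = \left(\left(\frac{76}{55} + \frac{1}{58} \cdot 55\right) + 11892\right) \left(\left(-6 + 3 \cdot 97\right) + 23107\right) = \left(\left(76 \cdot \frac{1}{55} + \frac{55}{58}\right) + 11892\right) \left(\left(-6 + 291\right) + 23107\right) = \left(\left(\frac{76}{55} + \frac{55}{58}\right) + 11892\right) \left(285 + 23107\right) = \left(\frac{7433}{3190} + 11892\right) 23392 = \frac{37942913}{3190} \cdot 23392 = \frac{443780310448}{1595} \approx 2.7823 \cdot 10^{8}$)
$u = \frac{443780310448}{1595} \approx 2.7823 \cdot 10^{8}$
$u - -37349 = \frac{443780310448}{1595} - -37349 = \frac{443780310448}{1595} + 37349 = \frac{443839882103}{1595}$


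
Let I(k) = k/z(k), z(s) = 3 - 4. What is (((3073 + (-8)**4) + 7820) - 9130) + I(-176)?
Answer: 6035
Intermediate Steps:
z(s) = -1
I(k) = -k (I(k) = k/(-1) = k*(-1) = -k)
(((3073 + (-8)**4) + 7820) - 9130) + I(-176) = (((3073 + (-8)**4) + 7820) - 9130) - 1*(-176) = (((3073 + 4096) + 7820) - 9130) + 176 = ((7169 + 7820) - 9130) + 176 = (14989 - 9130) + 176 = 5859 + 176 = 6035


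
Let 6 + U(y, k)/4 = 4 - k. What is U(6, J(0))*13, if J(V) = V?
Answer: -104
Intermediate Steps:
U(y, k) = -8 - 4*k (U(y, k) = -24 + 4*(4 - k) = -24 + (16 - 4*k) = -8 - 4*k)
U(6, J(0))*13 = (-8 - 4*0)*13 = (-8 + 0)*13 = -8*13 = -104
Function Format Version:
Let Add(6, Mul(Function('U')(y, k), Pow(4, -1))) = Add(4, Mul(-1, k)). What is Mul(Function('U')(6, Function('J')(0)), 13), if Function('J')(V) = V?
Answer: -104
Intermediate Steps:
Function('U')(y, k) = Add(-8, Mul(-4, k)) (Function('U')(y, k) = Add(-24, Mul(4, Add(4, Mul(-1, k)))) = Add(-24, Add(16, Mul(-4, k))) = Add(-8, Mul(-4, k)))
Mul(Function('U')(6, Function('J')(0)), 13) = Mul(Add(-8, Mul(-4, 0)), 13) = Mul(Add(-8, 0), 13) = Mul(-8, 13) = -104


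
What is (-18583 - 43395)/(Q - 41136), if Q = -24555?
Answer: 61978/65691 ≈ 0.94348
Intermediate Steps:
(-18583 - 43395)/(Q - 41136) = (-18583 - 43395)/(-24555 - 41136) = -61978/(-65691) = -61978*(-1/65691) = 61978/65691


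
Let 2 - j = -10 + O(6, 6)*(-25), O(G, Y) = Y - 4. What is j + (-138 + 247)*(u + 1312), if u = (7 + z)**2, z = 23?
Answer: 241170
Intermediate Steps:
u = 900 (u = (7 + 23)**2 = 30**2 = 900)
O(G, Y) = -4 + Y
j = 62 (j = 2 - (-10 + (-4 + 6)*(-25)) = 2 - (-10 + 2*(-25)) = 2 - (-10 - 50) = 2 - 1*(-60) = 2 + 60 = 62)
j + (-138 + 247)*(u + 1312) = 62 + (-138 + 247)*(900 + 1312) = 62 + 109*2212 = 62 + 241108 = 241170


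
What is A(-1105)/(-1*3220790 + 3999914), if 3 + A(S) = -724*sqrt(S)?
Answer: -1/259708 - 181*I*sqrt(1105)/194781 ≈ -3.8505e-6 - 0.03089*I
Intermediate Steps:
A(S) = -3 - 724*sqrt(S)
A(-1105)/(-1*3220790 + 3999914) = (-3 - 724*I*sqrt(1105))/(-1*3220790 + 3999914) = (-3 - 724*I*sqrt(1105))/(-3220790 + 3999914) = (-3 - 724*I*sqrt(1105))/779124 = (-3 - 724*I*sqrt(1105))*(1/779124) = -1/259708 - 181*I*sqrt(1105)/194781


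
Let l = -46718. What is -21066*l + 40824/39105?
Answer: 4276181235396/4345 ≈ 9.8416e+8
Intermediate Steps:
-21066*l + 40824/39105 = -21066/(1/(-46718)) + 40824/39105 = -21066/(-1/46718) + 40824*(1/39105) = -21066*(-46718) + 4536/4345 = 984161388 + 4536/4345 = 4276181235396/4345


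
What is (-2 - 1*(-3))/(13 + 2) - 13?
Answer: -194/15 ≈ -12.933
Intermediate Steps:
(-2 - 1*(-3))/(13 + 2) - 13 = (-2 + 3)/15 - 13 = 1*(1/15) - 13 = 1/15 - 13 = -194/15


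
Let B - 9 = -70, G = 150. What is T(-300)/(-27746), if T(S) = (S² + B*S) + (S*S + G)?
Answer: -99225/13873 ≈ -7.1524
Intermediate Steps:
B = -61 (B = 9 - 70 = -61)
T(S) = 150 - 61*S + 2*S² (T(S) = (S² - 61*S) + (S*S + 150) = (S² - 61*S) + (S² + 150) = (S² - 61*S) + (150 + S²) = 150 - 61*S + 2*S²)
T(-300)/(-27746) = (150 - 61*(-300) + 2*(-300)²)/(-27746) = (150 + 18300 + 2*90000)*(-1/27746) = (150 + 18300 + 180000)*(-1/27746) = 198450*(-1/27746) = -99225/13873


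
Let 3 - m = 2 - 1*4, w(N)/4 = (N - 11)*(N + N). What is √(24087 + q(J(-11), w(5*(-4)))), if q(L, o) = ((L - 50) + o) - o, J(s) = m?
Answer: √24042 ≈ 155.05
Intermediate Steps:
w(N) = 8*N*(-11 + N) (w(N) = 4*((N - 11)*(N + N)) = 4*((-11 + N)*(2*N)) = 4*(2*N*(-11 + N)) = 8*N*(-11 + N))
m = 5 (m = 3 - (2 - 1*4) = 3 - (2 - 4) = 3 - 1*(-2) = 3 + 2 = 5)
J(s) = 5
q(L, o) = -50 + L (q(L, o) = ((-50 + L) + o) - o = (-50 + L + o) - o = -50 + L)
√(24087 + q(J(-11), w(5*(-4)))) = √(24087 + (-50 + 5)) = √(24087 - 45) = √24042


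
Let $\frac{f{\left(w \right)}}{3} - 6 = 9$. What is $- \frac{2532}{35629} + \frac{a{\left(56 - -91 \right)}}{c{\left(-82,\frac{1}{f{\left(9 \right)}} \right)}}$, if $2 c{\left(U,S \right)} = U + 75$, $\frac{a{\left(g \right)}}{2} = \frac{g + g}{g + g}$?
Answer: $- \frac{160240}{249403} \approx -0.64249$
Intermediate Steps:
$f{\left(w \right)} = 45$ ($f{\left(w \right)} = 18 + 3 \cdot 9 = 18 + 27 = 45$)
$a{\left(g \right)} = 2$ ($a{\left(g \right)} = 2 \frac{g + g}{g + g} = 2 \frac{2 g}{2 g} = 2 \cdot 2 g \frac{1}{2 g} = 2 \cdot 1 = 2$)
$c{\left(U,S \right)} = \frac{75}{2} + \frac{U}{2}$ ($c{\left(U,S \right)} = \frac{U + 75}{2} = \frac{75 + U}{2} = \frac{75}{2} + \frac{U}{2}$)
$- \frac{2532}{35629} + \frac{a{\left(56 - -91 \right)}}{c{\left(-82,\frac{1}{f{\left(9 \right)}} \right)}} = - \frac{2532}{35629} + \frac{2}{\frac{75}{2} + \frac{1}{2} \left(-82\right)} = \left(-2532\right) \frac{1}{35629} + \frac{2}{\frac{75}{2} - 41} = - \frac{2532}{35629} + \frac{2}{- \frac{7}{2}} = - \frac{2532}{35629} + 2 \left(- \frac{2}{7}\right) = - \frac{2532}{35629} - \frac{4}{7} = - \frac{160240}{249403}$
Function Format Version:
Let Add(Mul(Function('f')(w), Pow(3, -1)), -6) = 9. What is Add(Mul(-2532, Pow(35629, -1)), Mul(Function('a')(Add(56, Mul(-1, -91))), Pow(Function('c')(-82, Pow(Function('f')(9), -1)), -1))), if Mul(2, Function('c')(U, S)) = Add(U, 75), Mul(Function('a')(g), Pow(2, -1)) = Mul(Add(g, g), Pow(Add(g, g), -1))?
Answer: Rational(-160240, 249403) ≈ -0.64249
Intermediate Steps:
Function('f')(w) = 45 (Function('f')(w) = Add(18, Mul(3, 9)) = Add(18, 27) = 45)
Function('a')(g) = 2 (Function('a')(g) = Mul(2, Mul(Add(g, g), Pow(Add(g, g), -1))) = Mul(2, Mul(Mul(2, g), Pow(Mul(2, g), -1))) = Mul(2, Mul(Mul(2, g), Mul(Rational(1, 2), Pow(g, -1)))) = Mul(2, 1) = 2)
Function('c')(U, S) = Add(Rational(75, 2), Mul(Rational(1, 2), U)) (Function('c')(U, S) = Mul(Rational(1, 2), Add(U, 75)) = Mul(Rational(1, 2), Add(75, U)) = Add(Rational(75, 2), Mul(Rational(1, 2), U)))
Add(Mul(-2532, Pow(35629, -1)), Mul(Function('a')(Add(56, Mul(-1, -91))), Pow(Function('c')(-82, Pow(Function('f')(9), -1)), -1))) = Add(Mul(-2532, Pow(35629, -1)), Mul(2, Pow(Add(Rational(75, 2), Mul(Rational(1, 2), -82)), -1))) = Add(Mul(-2532, Rational(1, 35629)), Mul(2, Pow(Add(Rational(75, 2), -41), -1))) = Add(Rational(-2532, 35629), Mul(2, Pow(Rational(-7, 2), -1))) = Add(Rational(-2532, 35629), Mul(2, Rational(-2, 7))) = Add(Rational(-2532, 35629), Rational(-4, 7)) = Rational(-160240, 249403)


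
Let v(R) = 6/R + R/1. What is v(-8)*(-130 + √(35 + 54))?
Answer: 2275/2 - 35*√89/4 ≈ 1055.0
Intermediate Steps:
v(R) = R + 6/R (v(R) = 6/R + R*1 = 6/R + R = R + 6/R)
v(-8)*(-130 + √(35 + 54)) = (-8 + 6/(-8))*(-130 + √(35 + 54)) = (-8 + 6*(-⅛))*(-130 + √89) = (-8 - ¾)*(-130 + √89) = -35*(-130 + √89)/4 = 2275/2 - 35*√89/4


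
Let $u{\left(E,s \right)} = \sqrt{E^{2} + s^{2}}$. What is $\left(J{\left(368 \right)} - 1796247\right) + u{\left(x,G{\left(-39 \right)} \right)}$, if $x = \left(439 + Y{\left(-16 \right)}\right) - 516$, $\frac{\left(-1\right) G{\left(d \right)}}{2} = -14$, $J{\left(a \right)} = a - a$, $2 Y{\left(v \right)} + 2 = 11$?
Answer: $-1796247 + \frac{\sqrt{24161}}{2} \approx -1.7962 \cdot 10^{6}$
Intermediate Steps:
$Y{\left(v \right)} = \frac{9}{2}$ ($Y{\left(v \right)} = -1 + \frac{1}{2} \cdot 11 = -1 + \frac{11}{2} = \frac{9}{2}$)
$J{\left(a \right)} = 0$
$G{\left(d \right)} = 28$ ($G{\left(d \right)} = \left(-2\right) \left(-14\right) = 28$)
$x = - \frac{145}{2}$ ($x = \left(439 + \frac{9}{2}\right) - 516 = \frac{887}{2} - 516 = - \frac{145}{2} \approx -72.5$)
$\left(J{\left(368 \right)} - 1796247\right) + u{\left(x,G{\left(-39 \right)} \right)} = \left(0 - 1796247\right) + \sqrt{\left(- \frac{145}{2}\right)^{2} + 28^{2}} = -1796247 + \sqrt{\frac{21025}{4} + 784} = -1796247 + \sqrt{\frac{24161}{4}} = -1796247 + \frac{\sqrt{24161}}{2}$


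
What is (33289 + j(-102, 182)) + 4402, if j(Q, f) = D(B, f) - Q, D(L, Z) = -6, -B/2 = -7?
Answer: 37787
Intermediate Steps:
B = 14 (B = -2*(-7) = 14)
j(Q, f) = -6 - Q
(33289 + j(-102, 182)) + 4402 = (33289 + (-6 - 1*(-102))) + 4402 = (33289 + (-6 + 102)) + 4402 = (33289 + 96) + 4402 = 33385 + 4402 = 37787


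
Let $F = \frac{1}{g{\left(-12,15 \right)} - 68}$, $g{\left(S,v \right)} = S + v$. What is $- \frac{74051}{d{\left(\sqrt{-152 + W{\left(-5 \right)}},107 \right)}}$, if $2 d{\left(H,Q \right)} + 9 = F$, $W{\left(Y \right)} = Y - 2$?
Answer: $\frac{4813315}{293} \approx 16428.0$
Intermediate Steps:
$W{\left(Y \right)} = -2 + Y$ ($W{\left(Y \right)} = Y - 2 = -2 + Y$)
$F = - \frac{1}{65}$ ($F = \frac{1}{\left(-12 + 15\right) - 68} = \frac{1}{3 - 68} = \frac{1}{-65} = - \frac{1}{65} \approx -0.015385$)
$d{\left(H,Q \right)} = - \frac{293}{65}$ ($d{\left(H,Q \right)} = - \frac{9}{2} + \frac{1}{2} \left(- \frac{1}{65}\right) = - \frac{9}{2} - \frac{1}{130} = - \frac{293}{65}$)
$- \frac{74051}{d{\left(\sqrt{-152 + W{\left(-5 \right)}},107 \right)}} = - \frac{74051}{- \frac{293}{65}} = \left(-74051\right) \left(- \frac{65}{293}\right) = \frac{4813315}{293}$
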